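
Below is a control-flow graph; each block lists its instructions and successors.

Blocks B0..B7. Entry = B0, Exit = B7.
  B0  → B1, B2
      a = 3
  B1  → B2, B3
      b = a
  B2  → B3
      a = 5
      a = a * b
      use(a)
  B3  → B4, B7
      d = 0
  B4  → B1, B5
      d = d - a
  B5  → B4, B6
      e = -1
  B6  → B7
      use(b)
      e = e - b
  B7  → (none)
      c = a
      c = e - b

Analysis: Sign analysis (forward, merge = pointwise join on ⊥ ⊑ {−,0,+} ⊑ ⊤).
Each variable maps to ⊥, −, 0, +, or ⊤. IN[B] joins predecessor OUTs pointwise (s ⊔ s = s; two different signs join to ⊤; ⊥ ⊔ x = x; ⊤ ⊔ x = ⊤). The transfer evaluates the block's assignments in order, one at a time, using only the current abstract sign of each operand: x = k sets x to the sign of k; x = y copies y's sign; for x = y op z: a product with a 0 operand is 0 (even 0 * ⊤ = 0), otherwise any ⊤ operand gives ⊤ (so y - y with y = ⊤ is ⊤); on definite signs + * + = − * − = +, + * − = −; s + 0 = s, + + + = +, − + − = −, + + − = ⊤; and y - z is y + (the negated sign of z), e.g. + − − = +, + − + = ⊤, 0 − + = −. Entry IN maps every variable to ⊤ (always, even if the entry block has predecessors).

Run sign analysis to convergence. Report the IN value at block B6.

Converged values:
  B0: | IN=(all ⊤) | OUT={a:+; rest ⊤}
  B1: | IN=(all ⊤) | OUT=(all ⊤)
  B2: | IN=(all ⊤) | OUT=(all ⊤)
  B3: | IN=(all ⊤) | OUT={d:0; rest ⊤}
  B4: | IN=(all ⊤) | OUT=(all ⊤)
  B5: | IN=(all ⊤) | OUT={e:-; rest ⊤}
  B6: | IN={e:-; rest ⊤} | OUT=(all ⊤)
  B7: | IN=(all ⊤) | OUT=(all ⊤)

Merge at B6: IN[B6] = OUT[B5] = {a: ⊤, b: ⊤, c: ⊤, d: ⊤, e: -, f: ⊤}

Answer: {a: ⊤, b: ⊤, c: ⊤, d: ⊤, e: -, f: ⊤}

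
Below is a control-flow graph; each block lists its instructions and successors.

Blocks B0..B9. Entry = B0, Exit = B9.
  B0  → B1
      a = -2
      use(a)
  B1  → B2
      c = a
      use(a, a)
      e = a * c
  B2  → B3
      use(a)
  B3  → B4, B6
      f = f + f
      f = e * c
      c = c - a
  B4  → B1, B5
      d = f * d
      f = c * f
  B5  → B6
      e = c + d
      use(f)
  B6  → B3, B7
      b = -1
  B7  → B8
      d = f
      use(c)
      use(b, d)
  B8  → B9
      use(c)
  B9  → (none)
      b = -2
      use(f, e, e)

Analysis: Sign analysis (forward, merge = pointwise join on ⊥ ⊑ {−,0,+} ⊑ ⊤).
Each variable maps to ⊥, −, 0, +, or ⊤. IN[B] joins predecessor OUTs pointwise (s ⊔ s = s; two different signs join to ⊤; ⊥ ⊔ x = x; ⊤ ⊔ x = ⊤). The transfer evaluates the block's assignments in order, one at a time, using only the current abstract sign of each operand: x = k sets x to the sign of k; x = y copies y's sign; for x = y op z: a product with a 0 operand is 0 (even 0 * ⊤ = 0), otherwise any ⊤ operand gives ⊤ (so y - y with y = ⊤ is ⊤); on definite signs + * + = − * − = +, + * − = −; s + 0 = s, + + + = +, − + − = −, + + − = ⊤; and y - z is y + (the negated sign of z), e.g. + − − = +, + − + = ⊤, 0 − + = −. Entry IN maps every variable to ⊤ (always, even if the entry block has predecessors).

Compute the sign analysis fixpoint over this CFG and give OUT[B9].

Converged values:
  B0:   IN=(all ⊤)   OUT={a:-; rest ⊤}
  B1:   IN={a:-; rest ⊤}   OUT={a:-, c:-, e:+; rest ⊤}
  B2:   IN={a:-, c:-, e:+; rest ⊤}   OUT={a:-, c:-, e:+; rest ⊤}
  B3:   IN={a:-; rest ⊤}   OUT={a:-; rest ⊤}
  B4:   IN={a:-; rest ⊤}   OUT={a:-; rest ⊤}
  B5:   IN={a:-; rest ⊤}   OUT={a:-; rest ⊤}
  B6:   IN={a:-; rest ⊤}   OUT={a:-, b:-; rest ⊤}
  B7:   IN={a:-, b:-; rest ⊤}   OUT={a:-, b:-; rest ⊤}
  B8:   IN={a:-, b:-; rest ⊤}   OUT={a:-, b:-; rest ⊤}
  B9:   IN={a:-, b:-; rest ⊤}   OUT={a:-, b:-; rest ⊤}

Merge at B9: IN[B9] = OUT[B8] = {a: -, b: -, c: ⊤, d: ⊤, e: ⊤, f: ⊤}
Applying B9's transfer function to that IN value gives OUT[B9] (row B9 above).

Answer: {a: -, b: -, c: ⊤, d: ⊤, e: ⊤, f: ⊤}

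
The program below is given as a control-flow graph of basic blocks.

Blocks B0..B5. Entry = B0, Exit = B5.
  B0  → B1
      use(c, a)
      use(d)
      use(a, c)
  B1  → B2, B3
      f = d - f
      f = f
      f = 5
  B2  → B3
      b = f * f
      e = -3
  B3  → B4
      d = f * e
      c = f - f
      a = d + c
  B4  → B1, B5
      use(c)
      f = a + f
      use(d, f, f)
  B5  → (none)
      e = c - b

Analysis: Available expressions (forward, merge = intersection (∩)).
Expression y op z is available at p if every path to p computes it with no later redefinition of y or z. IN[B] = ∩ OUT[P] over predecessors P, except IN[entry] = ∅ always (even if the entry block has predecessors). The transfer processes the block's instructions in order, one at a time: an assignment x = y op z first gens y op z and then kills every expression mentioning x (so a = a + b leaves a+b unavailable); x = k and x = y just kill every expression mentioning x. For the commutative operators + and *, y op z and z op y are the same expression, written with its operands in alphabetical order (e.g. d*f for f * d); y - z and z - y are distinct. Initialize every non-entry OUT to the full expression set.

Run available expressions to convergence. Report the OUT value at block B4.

Answer: {c+d}

Derivation:
Per-block solution:
  B0: | IN={} | OUT={}
  B1: | IN={} | OUT={}
  B2: | IN={} | OUT={f*f}
  B3: | IN={} | OUT={c+d, e*f, f-f}
  B4: | IN={c+d, e*f, f-f} | OUT={c+d}
  B5: | IN={c+d} | OUT={c+d, c-b}

Merge at B4: IN[B4] = OUT[B3] = {c+d, e*f, f-f}
Applying B4's transfer function to that IN value gives OUT[B4] (row B4 above).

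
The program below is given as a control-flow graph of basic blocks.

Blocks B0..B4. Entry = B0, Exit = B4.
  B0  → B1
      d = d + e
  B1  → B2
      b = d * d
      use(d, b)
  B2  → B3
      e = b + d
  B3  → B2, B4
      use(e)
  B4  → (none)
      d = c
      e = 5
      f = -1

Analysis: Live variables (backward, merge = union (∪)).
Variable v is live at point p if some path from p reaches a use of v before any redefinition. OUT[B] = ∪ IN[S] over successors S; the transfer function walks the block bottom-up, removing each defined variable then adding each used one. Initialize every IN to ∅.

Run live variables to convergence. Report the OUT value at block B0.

Answer: {c, d}

Derivation:
Converged values:
  B0:  IN={c, d, e}  OUT={c, d}
  B1:  IN={c, d}  OUT={b, c, d}
  B2:  IN={b, c, d}  OUT={b, c, d, e}
  B3:  IN={b, c, d, e}  OUT={b, c, d}
  B4:  IN={c}  OUT={}

Merge at B0: OUT[B0] = IN[B1] = {c, d}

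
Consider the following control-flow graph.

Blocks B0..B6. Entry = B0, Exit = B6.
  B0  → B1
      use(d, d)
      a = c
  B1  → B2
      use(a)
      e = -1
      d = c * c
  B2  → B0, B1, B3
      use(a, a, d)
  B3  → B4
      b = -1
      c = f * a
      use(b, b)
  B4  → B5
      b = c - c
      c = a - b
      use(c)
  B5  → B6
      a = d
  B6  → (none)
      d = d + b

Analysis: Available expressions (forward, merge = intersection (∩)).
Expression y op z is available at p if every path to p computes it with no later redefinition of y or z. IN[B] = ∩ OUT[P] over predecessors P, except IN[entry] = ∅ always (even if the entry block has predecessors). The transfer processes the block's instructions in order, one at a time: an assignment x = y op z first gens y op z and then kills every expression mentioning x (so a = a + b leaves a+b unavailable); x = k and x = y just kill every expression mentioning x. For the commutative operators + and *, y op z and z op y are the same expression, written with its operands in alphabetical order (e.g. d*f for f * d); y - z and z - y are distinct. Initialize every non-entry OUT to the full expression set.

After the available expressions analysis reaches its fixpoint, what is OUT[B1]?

Answer: {c*c}

Trace:
Converged values:
  B0:  IN={}  OUT={}
  B1:  IN={}  OUT={c*c}
  B2:  IN={c*c}  OUT={c*c}
  B3:  IN={c*c}  OUT={a*f}
  B4:  IN={a*f}  OUT={a*f, a-b}
  B5:  IN={a*f, a-b}  OUT={}
  B6:  IN={}  OUT={}

Merge at B1: IN[B1] = OUT[B0] ∩ OUT[B2] = {}
Applying B1's transfer function to that IN value gives OUT[B1] (row B1 above).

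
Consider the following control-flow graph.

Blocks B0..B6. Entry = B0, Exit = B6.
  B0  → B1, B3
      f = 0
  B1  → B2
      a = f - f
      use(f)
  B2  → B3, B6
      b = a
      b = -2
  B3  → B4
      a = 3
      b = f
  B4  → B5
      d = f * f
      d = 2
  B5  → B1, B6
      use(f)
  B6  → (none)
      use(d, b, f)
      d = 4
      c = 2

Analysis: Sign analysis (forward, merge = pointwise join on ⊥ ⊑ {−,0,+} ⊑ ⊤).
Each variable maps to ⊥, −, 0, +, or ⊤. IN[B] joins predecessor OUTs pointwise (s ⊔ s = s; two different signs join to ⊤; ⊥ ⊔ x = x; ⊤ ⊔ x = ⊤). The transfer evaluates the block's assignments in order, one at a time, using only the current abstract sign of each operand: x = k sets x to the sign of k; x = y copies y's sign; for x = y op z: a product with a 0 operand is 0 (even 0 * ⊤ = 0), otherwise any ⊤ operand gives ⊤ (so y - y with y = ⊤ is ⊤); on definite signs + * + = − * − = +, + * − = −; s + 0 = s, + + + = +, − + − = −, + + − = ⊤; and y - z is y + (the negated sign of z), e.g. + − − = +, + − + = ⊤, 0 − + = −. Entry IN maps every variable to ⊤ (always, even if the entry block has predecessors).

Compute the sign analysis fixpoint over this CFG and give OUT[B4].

Fixpoint table:
  B0:   IN=(all ⊤)   OUT={f:0; rest ⊤}
  B1:   IN={f:0; rest ⊤}   OUT={a:0, f:0; rest ⊤}
  B2:   IN={a:0, f:0; rest ⊤}   OUT={a:0, b:-, f:0; rest ⊤}
  B3:   IN={f:0; rest ⊤}   OUT={a:+, b:0, f:0; rest ⊤}
  B4:   IN={a:+, b:0, f:0; rest ⊤}   OUT={a:+, b:0, d:+, f:0; rest ⊤}
  B5:   IN={a:+, b:0, d:+, f:0; rest ⊤}   OUT={a:+, b:0, d:+, f:0; rest ⊤}
  B6:   IN={f:0; rest ⊤}   OUT={c:+, d:+, f:0; rest ⊤}

Merge at B4: IN[B4] = OUT[B3] = {a: +, b: 0, c: ⊤, d: ⊤, e: ⊤, f: 0}
Applying B4's transfer function to that IN value gives OUT[B4] (row B4 above).

Answer: {a: +, b: 0, c: ⊤, d: +, e: ⊤, f: 0}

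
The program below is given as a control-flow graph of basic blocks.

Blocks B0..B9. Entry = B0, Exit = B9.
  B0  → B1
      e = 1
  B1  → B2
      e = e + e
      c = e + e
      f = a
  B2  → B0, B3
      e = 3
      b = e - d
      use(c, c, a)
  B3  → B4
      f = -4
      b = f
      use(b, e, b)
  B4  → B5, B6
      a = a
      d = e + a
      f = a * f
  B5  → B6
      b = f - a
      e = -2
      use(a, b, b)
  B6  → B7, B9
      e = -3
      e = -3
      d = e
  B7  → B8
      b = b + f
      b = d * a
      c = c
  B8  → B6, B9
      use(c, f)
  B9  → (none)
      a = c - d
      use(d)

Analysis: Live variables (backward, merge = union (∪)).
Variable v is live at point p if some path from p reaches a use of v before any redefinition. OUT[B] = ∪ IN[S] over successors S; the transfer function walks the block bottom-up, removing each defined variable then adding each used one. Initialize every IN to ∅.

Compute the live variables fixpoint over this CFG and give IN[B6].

Answer: {a, b, c, f}

Derivation:
Fixpoint table:
  B0: | IN={a, d} | OUT={a, d, e}
  B1: | IN={a, d, e} | OUT={a, c, d}
  B2: | IN={a, c, d} | OUT={a, c, d, e}
  B3: | IN={a, c, e} | OUT={a, b, c, e, f}
  B4: | IN={a, b, c, e, f} | OUT={a, b, c, f}
  B5: | IN={a, c, f} | OUT={a, b, c, f}
  B6: | IN={a, b, c, f} | OUT={a, b, c, d, f}
  B7: | IN={a, b, c, d, f} | OUT={a, b, c, d, f}
  B8: | IN={a, b, c, d, f} | OUT={a, b, c, d, f}
  B9: | IN={c, d} | OUT={}

Merge at B6: OUT[B6] = IN[B7] ⊔ IN[B9] = {a, b, c, d, f}
Applying B6's transfer function to that OUT value gives IN[B6] (row B6 above).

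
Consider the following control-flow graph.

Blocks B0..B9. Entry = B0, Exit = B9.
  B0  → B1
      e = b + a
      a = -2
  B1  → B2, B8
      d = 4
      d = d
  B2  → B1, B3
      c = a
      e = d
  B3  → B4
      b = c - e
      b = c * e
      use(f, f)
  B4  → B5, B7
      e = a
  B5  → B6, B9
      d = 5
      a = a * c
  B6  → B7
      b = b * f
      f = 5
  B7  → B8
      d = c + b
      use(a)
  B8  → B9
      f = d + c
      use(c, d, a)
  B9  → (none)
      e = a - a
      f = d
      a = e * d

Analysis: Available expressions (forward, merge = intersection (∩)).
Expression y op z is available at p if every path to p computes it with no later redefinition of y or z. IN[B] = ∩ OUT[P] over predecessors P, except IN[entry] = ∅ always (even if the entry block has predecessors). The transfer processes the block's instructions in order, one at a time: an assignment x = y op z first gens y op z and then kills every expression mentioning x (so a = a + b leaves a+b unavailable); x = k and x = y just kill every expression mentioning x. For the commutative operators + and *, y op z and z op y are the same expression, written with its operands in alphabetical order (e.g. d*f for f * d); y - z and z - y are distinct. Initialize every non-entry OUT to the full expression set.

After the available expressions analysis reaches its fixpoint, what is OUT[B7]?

Per-block solution:
  B0: | IN={} | OUT={}
  B1: | IN={} | OUT={}
  B2: | IN={} | OUT={}
  B3: | IN={} | OUT={c*e, c-e}
  B4: | IN={c*e, c-e} | OUT={}
  B5: | IN={} | OUT={}
  B6: | IN={} | OUT={}
  B7: | IN={} | OUT={b+c}
  B8: | IN={} | OUT={c+d}
  B9: | IN={} | OUT={d*e}

Merge at B7: IN[B7] = OUT[B4] ∩ OUT[B6] = {}
Applying B7's transfer function to that IN value gives OUT[B7] (row B7 above).

Answer: {b+c}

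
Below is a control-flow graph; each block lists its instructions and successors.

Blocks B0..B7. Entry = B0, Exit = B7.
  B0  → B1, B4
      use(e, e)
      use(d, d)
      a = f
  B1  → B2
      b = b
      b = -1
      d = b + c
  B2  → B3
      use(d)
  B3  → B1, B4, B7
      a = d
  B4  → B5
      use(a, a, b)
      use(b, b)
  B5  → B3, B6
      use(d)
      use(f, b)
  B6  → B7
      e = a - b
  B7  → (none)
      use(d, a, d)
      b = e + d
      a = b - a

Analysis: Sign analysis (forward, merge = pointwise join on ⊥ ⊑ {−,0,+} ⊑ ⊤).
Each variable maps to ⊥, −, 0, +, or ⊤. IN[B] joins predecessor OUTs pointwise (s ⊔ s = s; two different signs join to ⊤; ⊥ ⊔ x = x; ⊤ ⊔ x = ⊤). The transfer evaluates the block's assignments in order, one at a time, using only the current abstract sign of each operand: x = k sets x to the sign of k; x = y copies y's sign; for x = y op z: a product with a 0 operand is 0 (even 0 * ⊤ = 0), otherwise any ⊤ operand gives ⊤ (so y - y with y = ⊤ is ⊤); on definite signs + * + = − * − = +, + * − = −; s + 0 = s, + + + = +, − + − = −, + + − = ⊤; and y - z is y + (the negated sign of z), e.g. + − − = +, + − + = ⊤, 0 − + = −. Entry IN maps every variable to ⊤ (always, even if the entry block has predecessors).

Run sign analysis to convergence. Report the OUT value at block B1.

Answer: {a: ⊤, b: -, c: ⊤, d: ⊤, e: ⊤, f: ⊤}

Trace:
Fixpoint table:
  B0:  IN=(all ⊤)  OUT=(all ⊤)
  B1:  IN=(all ⊤)  OUT={b:-; rest ⊤}
  B2:  IN={b:-; rest ⊤}  OUT={b:-; rest ⊤}
  B3:  IN=(all ⊤)  OUT=(all ⊤)
  B4:  IN=(all ⊤)  OUT=(all ⊤)
  B5:  IN=(all ⊤)  OUT=(all ⊤)
  B6:  IN=(all ⊤)  OUT=(all ⊤)
  B7:  IN=(all ⊤)  OUT=(all ⊤)

Merge at B1: IN[B1] = OUT[B0] ⊔ OUT[B3] = {a: ⊤, b: ⊤, c: ⊤, d: ⊤, e: ⊤, f: ⊤}
Applying B1's transfer function to that IN value gives OUT[B1] (row B1 above).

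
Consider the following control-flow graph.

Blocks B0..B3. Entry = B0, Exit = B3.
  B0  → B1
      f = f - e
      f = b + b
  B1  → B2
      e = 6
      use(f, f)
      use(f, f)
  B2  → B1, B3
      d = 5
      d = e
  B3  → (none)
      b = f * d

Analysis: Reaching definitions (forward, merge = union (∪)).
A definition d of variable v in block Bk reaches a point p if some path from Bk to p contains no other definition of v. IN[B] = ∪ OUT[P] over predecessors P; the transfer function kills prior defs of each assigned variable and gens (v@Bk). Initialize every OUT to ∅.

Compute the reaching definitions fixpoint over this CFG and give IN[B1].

Converged values:
  B0:   IN={}   OUT={f@B0}
  B1:   IN={d@B2, e@B1, f@B0}   OUT={d@B2, e@B1, f@B0}
  B2:   IN={d@B2, e@B1, f@B0}   OUT={d@B2, e@B1, f@B0}
  B3:   IN={d@B2, e@B1, f@B0}   OUT={b@B3, d@B2, e@B1, f@B0}

Merge at B1: IN[B1] = OUT[B0] ⊔ OUT[B2] = {d@B2, e@B1, f@B0}

Answer: {d@B2, e@B1, f@B0}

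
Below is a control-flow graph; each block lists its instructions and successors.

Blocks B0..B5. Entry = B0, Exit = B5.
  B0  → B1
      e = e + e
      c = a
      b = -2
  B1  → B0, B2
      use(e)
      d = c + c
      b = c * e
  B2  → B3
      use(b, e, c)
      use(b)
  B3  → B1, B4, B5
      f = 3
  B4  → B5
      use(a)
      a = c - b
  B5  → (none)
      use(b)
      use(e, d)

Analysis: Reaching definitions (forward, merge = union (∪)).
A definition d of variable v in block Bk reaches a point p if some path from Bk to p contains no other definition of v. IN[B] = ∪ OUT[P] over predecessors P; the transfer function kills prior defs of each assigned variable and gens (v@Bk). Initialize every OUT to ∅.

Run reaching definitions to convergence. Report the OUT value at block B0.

Fixpoint table:
  B0: | IN={b@B1, c@B0, d@B1, e@B0, f@B3} | OUT={b@B0, c@B0, d@B1, e@B0, f@B3}
  B1: | IN={b@B0, b@B1, c@B0, d@B1, e@B0, f@B3} | OUT={b@B1, c@B0, d@B1, e@B0, f@B3}
  B2: | IN={b@B1, c@B0, d@B1, e@B0, f@B3} | OUT={b@B1, c@B0, d@B1, e@B0, f@B3}
  B3: | IN={b@B1, c@B0, d@B1, e@B0, f@B3} | OUT={b@B1, c@B0, d@B1, e@B0, f@B3}
  B4: | IN={b@B1, c@B0, d@B1, e@B0, f@B3} | OUT={a@B4, b@B1, c@B0, d@B1, e@B0, f@B3}
  B5: | IN={a@B4, b@B1, c@B0, d@B1, e@B0, f@B3} | OUT={a@B4, b@B1, c@B0, d@B1, e@B0, f@B3}

Merge at B0 (entry node, so the boundary value {} is joined with the incoming edge(s)): IN[B0] = {} ⊔ OUT[B1] = {b@B1, c@B0, d@B1, e@B0, f@B3}
Applying B0's transfer function to that IN value gives OUT[B0] (row B0 above).

Answer: {b@B0, c@B0, d@B1, e@B0, f@B3}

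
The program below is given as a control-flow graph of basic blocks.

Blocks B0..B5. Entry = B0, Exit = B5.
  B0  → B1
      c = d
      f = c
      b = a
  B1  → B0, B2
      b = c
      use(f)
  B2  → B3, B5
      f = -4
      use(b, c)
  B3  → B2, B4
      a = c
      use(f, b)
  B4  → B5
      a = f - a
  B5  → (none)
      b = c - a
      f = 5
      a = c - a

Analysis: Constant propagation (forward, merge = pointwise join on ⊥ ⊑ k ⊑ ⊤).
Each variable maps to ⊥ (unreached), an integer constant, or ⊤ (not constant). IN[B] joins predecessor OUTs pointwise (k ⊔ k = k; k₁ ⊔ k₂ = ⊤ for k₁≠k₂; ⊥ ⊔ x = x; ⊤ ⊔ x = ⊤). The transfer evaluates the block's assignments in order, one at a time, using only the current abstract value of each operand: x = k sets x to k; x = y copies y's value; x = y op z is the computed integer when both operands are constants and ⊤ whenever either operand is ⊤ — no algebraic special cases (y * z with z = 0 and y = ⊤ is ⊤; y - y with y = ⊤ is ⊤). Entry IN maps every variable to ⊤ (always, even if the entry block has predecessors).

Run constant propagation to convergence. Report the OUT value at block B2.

Answer: {a: ⊤, b: ⊤, c: ⊤, d: ⊤, e: ⊤, f: -4}

Working:
Converged values:
  B0:  IN=(all ⊤)  OUT=(all ⊤)
  B1:  IN=(all ⊤)  OUT=(all ⊤)
  B2:  IN=(all ⊤)  OUT={f:-4; rest ⊤}
  B3:  IN={f:-4; rest ⊤}  OUT={f:-4; rest ⊤}
  B4:  IN={f:-4; rest ⊤}  OUT={f:-4; rest ⊤}
  B5:  IN={f:-4; rest ⊤}  OUT={f:5; rest ⊤}

Merge at B2: IN[B2] = OUT[B1] ⊔ OUT[B3] = {a: ⊤, b: ⊤, c: ⊤, d: ⊤, e: ⊤, f: ⊤}
Applying B2's transfer function to that IN value gives OUT[B2] (row B2 above).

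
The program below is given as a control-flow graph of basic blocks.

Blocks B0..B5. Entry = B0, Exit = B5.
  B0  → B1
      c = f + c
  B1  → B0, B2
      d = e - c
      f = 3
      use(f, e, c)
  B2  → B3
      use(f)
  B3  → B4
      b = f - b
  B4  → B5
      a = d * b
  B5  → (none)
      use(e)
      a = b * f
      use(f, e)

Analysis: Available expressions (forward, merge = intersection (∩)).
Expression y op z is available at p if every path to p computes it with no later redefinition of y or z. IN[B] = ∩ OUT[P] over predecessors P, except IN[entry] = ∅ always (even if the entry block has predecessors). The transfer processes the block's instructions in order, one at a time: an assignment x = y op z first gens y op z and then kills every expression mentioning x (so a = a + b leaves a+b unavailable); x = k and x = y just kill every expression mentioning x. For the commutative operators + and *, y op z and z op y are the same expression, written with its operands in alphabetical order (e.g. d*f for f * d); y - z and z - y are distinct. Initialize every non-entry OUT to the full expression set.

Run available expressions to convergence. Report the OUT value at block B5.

Per-block solution:
  B0:   IN={}   OUT={}
  B1:   IN={}   OUT={e-c}
  B2:   IN={e-c}   OUT={e-c}
  B3:   IN={e-c}   OUT={e-c}
  B4:   IN={e-c}   OUT={b*d, e-c}
  B5:   IN={b*d, e-c}   OUT={b*d, b*f, e-c}

Merge at B5: IN[B5] = OUT[B4] = {b*d, e-c}
Applying B5's transfer function to that IN value gives OUT[B5] (row B5 above).

Answer: {b*d, b*f, e-c}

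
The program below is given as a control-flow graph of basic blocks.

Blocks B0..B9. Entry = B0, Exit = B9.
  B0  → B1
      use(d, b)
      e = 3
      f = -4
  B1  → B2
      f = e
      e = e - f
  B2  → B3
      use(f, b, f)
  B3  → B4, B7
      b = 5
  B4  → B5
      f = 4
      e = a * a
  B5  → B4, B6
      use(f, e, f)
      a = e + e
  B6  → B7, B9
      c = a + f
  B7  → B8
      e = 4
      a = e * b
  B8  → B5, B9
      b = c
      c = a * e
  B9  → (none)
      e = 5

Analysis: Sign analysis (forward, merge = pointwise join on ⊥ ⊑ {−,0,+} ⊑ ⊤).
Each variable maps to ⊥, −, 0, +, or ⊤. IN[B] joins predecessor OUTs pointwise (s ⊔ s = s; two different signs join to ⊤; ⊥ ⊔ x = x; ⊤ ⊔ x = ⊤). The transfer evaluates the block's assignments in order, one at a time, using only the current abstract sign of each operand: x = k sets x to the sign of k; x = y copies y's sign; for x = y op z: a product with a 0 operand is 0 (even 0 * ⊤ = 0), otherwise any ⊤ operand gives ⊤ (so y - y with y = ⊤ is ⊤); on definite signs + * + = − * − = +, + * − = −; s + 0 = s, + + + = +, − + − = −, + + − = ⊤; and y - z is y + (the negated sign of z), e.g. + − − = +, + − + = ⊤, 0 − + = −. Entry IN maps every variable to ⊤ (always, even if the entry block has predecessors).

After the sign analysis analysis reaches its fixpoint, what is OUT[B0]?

Per-block solution:
  B0: | IN=(all ⊤) | OUT={e:+, f:-; rest ⊤}
  B1: | IN={e:+, f:-; rest ⊤} | OUT={f:+; rest ⊤}
  B2: | IN={f:+; rest ⊤} | OUT={f:+; rest ⊤}
  B3: | IN={f:+; rest ⊤} | OUT={b:+, f:+; rest ⊤}
  B4: | IN={f:+; rest ⊤} | OUT={f:+; rest ⊤}
  B5: | IN={f:+; rest ⊤} | OUT={f:+; rest ⊤}
  B6: | IN={f:+; rest ⊤} | OUT={f:+; rest ⊤}
  B7: | IN={f:+; rest ⊤} | OUT={e:+, f:+; rest ⊤}
  B8: | IN={e:+, f:+; rest ⊤} | OUT={e:+, f:+; rest ⊤}
  B9: | IN={f:+; rest ⊤} | OUT={e:+, f:+; rest ⊤}

B0 is the boundary node: IN[B0] = {a: ⊤, b: ⊤, c: ⊤, d: ⊤, e: ⊤, f: ⊤}
Applying B0's transfer function to that IN value gives OUT[B0] (row B0 above).

Answer: {a: ⊤, b: ⊤, c: ⊤, d: ⊤, e: +, f: -}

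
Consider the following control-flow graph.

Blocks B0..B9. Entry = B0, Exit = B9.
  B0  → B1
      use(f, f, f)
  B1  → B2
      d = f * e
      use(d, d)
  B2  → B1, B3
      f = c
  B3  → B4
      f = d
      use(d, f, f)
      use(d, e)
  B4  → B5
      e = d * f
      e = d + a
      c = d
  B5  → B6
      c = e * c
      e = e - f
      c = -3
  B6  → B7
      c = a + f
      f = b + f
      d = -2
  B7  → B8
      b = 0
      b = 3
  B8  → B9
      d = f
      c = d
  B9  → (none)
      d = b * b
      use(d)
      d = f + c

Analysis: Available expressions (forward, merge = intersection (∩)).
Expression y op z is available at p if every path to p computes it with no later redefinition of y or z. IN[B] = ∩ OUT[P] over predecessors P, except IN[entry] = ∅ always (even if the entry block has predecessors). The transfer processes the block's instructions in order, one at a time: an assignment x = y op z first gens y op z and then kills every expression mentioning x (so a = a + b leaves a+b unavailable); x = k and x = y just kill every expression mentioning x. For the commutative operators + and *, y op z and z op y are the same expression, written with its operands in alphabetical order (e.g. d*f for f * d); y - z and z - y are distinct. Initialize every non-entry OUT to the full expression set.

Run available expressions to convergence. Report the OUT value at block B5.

Answer: {a+d, d*f}

Working:
Per-block solution:
  B0:  IN={}  OUT={}
  B1:  IN={}  OUT={e*f}
  B2:  IN={e*f}  OUT={}
  B3:  IN={}  OUT={}
  B4:  IN={}  OUT={a+d, d*f}
  B5:  IN={a+d, d*f}  OUT={a+d, d*f}
  B6:  IN={a+d, d*f}  OUT={}
  B7:  IN={}  OUT={}
  B8:  IN={}  OUT={}
  B9:  IN={}  OUT={b*b, c+f}

Merge at B5: IN[B5] = OUT[B4] = {a+d, d*f}
Applying B5's transfer function to that IN value gives OUT[B5] (row B5 above).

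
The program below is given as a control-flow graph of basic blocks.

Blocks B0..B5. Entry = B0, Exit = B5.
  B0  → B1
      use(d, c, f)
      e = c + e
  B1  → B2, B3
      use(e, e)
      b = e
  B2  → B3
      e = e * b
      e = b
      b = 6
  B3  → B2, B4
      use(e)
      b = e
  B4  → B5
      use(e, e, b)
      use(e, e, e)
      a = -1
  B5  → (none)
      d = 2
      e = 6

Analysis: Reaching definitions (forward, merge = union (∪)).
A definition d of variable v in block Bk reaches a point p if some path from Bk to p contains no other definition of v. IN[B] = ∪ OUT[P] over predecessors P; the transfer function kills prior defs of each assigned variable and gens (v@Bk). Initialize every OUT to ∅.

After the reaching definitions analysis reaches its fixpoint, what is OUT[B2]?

Fixpoint table:
  B0:  IN={}  OUT={e@B0}
  B1:  IN={e@B0}  OUT={b@B1, e@B0}
  B2:  IN={b@B1, b@B3, e@B0, e@B2}  OUT={b@B2, e@B2}
  B3:  IN={b@B1, b@B2, e@B0, e@B2}  OUT={b@B3, e@B0, e@B2}
  B4:  IN={b@B3, e@B0, e@B2}  OUT={a@B4, b@B3, e@B0, e@B2}
  B5:  IN={a@B4, b@B3, e@B0, e@B2}  OUT={a@B4, b@B3, d@B5, e@B5}

Merge at B2: IN[B2] = OUT[B1] ⊔ OUT[B3] = {b@B1, b@B3, e@B0, e@B2}
Applying B2's transfer function to that IN value gives OUT[B2] (row B2 above).

Answer: {b@B2, e@B2}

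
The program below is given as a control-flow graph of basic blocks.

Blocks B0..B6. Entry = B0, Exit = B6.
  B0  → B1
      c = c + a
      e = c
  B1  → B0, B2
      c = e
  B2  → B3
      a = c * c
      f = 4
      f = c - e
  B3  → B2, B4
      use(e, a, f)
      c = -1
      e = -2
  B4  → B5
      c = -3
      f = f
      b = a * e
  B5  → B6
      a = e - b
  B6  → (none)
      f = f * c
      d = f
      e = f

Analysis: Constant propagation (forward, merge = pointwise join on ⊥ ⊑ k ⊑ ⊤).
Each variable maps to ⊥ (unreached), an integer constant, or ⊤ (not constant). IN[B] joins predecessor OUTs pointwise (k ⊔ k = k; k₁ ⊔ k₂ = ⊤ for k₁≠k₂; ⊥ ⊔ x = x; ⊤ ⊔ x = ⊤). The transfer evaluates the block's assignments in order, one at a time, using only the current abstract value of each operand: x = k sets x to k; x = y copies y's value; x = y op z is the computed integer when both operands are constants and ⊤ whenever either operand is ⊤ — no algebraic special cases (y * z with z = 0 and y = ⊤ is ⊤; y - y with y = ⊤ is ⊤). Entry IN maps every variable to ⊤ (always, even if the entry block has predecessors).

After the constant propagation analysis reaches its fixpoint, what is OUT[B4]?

Answer: {a: ⊤, b: ⊤, c: -3, d: ⊤, e: -2, f: ⊤}

Derivation:
Converged values:
  B0: | IN=(all ⊤) | OUT=(all ⊤)
  B1: | IN=(all ⊤) | OUT=(all ⊤)
  B2: | IN=(all ⊤) | OUT=(all ⊤)
  B3: | IN=(all ⊤) | OUT={c:-1, e:-2; rest ⊤}
  B4: | IN={c:-1, e:-2; rest ⊤} | OUT={c:-3, e:-2; rest ⊤}
  B5: | IN={c:-3, e:-2; rest ⊤} | OUT={c:-3, e:-2; rest ⊤}
  B6: | IN={c:-3, e:-2; rest ⊤} | OUT={c:-3; rest ⊤}

Merge at B4: IN[B4] = OUT[B3] = {a: ⊤, b: ⊤, c: -1, d: ⊤, e: -2, f: ⊤}
Applying B4's transfer function to that IN value gives OUT[B4] (row B4 above).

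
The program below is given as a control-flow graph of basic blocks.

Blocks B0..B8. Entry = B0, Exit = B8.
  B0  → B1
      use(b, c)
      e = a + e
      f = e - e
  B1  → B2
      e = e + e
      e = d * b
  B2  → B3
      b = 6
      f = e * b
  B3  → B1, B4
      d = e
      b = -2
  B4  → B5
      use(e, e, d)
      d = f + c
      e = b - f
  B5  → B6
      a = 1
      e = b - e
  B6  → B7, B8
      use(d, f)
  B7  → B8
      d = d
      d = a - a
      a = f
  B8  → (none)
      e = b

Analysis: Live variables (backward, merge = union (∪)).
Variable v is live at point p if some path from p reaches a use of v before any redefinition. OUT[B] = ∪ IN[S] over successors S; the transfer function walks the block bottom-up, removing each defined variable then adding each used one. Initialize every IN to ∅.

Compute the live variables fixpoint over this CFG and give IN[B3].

Per-block solution:
  B0:   IN={a, b, c, d, e}   OUT={b, c, d, e}
  B1:   IN={b, c, d, e}   OUT={c, e}
  B2:   IN={c, e}   OUT={c, e, f}
  B3:   IN={c, e, f}   OUT={b, c, d, e, f}
  B4:   IN={b, c, d, e, f}   OUT={b, d, e, f}
  B5:   IN={b, d, e, f}   OUT={a, b, d, f}
  B6:   IN={a, b, d, f}   OUT={a, b, d, f}
  B7:   IN={a, b, d, f}   OUT={b}
  B8:   IN={b}   OUT={}

Merge at B3: OUT[B3] = IN[B1] ⊔ IN[B4] = {b, c, d, e, f}
Applying B3's transfer function to that OUT value gives IN[B3] (row B3 above).

Answer: {c, e, f}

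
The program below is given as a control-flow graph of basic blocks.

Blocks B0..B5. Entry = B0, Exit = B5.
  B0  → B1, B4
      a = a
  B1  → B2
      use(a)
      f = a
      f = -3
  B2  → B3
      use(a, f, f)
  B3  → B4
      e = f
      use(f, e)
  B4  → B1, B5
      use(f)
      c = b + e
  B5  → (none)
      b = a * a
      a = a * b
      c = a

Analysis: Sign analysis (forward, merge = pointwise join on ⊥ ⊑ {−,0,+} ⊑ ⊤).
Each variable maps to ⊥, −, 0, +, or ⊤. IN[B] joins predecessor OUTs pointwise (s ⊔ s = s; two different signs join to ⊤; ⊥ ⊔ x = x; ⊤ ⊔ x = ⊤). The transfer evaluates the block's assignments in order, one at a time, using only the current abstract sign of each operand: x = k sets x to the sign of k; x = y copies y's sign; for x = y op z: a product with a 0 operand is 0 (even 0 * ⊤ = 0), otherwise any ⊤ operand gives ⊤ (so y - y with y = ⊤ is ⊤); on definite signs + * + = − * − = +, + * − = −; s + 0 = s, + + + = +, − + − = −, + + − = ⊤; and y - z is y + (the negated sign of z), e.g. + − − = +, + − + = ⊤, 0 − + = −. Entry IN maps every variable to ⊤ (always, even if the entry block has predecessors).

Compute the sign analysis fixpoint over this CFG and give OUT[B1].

Answer: {a: ⊤, b: ⊤, c: ⊤, d: ⊤, e: ⊤, f: -}

Trace:
Per-block solution:
  B0:  IN=(all ⊤)  OUT=(all ⊤)
  B1:  IN=(all ⊤)  OUT={f:-; rest ⊤}
  B2:  IN={f:-; rest ⊤}  OUT={f:-; rest ⊤}
  B3:  IN={f:-; rest ⊤}  OUT={e:-, f:-; rest ⊤}
  B4:  IN=(all ⊤)  OUT=(all ⊤)
  B5:  IN=(all ⊤)  OUT=(all ⊤)

Merge at B1: IN[B1] = OUT[B0] ⊔ OUT[B4] = {a: ⊤, b: ⊤, c: ⊤, d: ⊤, e: ⊤, f: ⊤}
Applying B1's transfer function to that IN value gives OUT[B1] (row B1 above).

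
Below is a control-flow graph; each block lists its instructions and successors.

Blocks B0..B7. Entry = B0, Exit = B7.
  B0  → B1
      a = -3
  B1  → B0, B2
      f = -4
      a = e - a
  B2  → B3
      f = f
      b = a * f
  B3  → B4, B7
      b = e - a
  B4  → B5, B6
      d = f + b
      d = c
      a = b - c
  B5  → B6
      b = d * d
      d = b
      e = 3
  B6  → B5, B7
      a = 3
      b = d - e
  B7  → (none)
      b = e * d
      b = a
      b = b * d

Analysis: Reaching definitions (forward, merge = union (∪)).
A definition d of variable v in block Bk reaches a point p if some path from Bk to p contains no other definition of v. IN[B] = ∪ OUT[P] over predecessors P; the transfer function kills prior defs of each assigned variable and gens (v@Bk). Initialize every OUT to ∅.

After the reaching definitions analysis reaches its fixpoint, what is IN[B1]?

Answer: {a@B0, f@B1}

Derivation:
Fixpoint table:
  B0:   IN={a@B1, f@B1}   OUT={a@B0, f@B1}
  B1:   IN={a@B0, f@B1}   OUT={a@B1, f@B1}
  B2:   IN={a@B1, f@B1}   OUT={a@B1, b@B2, f@B2}
  B3:   IN={a@B1, b@B2, f@B2}   OUT={a@B1, b@B3, f@B2}
  B4:   IN={a@B1, b@B3, f@B2}   OUT={a@B4, b@B3, d@B4, f@B2}
  B5:   IN={a@B4, a@B6, b@B3, b@B6, d@B4, d@B5, e@B5, f@B2}   OUT={a@B4, a@B6, b@B5, d@B5, e@B5, f@B2}
  B6:   IN={a@B4, a@B6, b@B3, b@B5, d@B4, d@B5, e@B5, f@B2}   OUT={a@B6, b@B6, d@B4, d@B5, e@B5, f@B2}
  B7:   IN={a@B1, a@B6, b@B3, b@B6, d@B4, d@B5, e@B5, f@B2}   OUT={a@B1, a@B6, b@B7, d@B4, d@B5, e@B5, f@B2}

Merge at B1: IN[B1] = OUT[B0] = {a@B0, f@B1}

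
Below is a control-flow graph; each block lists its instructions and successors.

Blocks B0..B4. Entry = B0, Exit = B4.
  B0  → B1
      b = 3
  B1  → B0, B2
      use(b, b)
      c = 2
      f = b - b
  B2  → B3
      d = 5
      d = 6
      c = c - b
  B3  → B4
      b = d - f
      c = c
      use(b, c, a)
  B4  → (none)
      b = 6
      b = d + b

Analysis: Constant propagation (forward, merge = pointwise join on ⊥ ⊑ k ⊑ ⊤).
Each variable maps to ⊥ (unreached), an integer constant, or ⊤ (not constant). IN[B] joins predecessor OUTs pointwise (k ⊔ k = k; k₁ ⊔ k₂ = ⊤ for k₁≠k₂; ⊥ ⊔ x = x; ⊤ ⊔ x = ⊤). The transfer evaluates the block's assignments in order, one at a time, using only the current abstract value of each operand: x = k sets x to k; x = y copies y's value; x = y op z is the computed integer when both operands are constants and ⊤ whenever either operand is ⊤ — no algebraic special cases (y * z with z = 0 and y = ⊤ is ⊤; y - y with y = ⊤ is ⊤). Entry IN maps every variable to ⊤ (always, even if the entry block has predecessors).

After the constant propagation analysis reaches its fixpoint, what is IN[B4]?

Answer: {a: ⊤, b: 6, c: -1, d: 6, e: ⊤, f: 0}

Derivation:
Per-block solution:
  B0:  IN=(all ⊤)  OUT={b:3; rest ⊤}
  B1:  IN={b:3; rest ⊤}  OUT={b:3, c:2, f:0; rest ⊤}
  B2:  IN={b:3, c:2, f:0; rest ⊤}  OUT={b:3, c:-1, d:6, f:0; rest ⊤}
  B3:  IN={b:3, c:-1, d:6, f:0; rest ⊤}  OUT={b:6, c:-1, d:6, f:0; rest ⊤}
  B4:  IN={b:6, c:-1, d:6, f:0; rest ⊤}  OUT={b:12, c:-1, d:6, f:0; rest ⊤}

Merge at B4: IN[B4] = OUT[B3] = {a: ⊤, b: 6, c: -1, d: 6, e: ⊤, f: 0}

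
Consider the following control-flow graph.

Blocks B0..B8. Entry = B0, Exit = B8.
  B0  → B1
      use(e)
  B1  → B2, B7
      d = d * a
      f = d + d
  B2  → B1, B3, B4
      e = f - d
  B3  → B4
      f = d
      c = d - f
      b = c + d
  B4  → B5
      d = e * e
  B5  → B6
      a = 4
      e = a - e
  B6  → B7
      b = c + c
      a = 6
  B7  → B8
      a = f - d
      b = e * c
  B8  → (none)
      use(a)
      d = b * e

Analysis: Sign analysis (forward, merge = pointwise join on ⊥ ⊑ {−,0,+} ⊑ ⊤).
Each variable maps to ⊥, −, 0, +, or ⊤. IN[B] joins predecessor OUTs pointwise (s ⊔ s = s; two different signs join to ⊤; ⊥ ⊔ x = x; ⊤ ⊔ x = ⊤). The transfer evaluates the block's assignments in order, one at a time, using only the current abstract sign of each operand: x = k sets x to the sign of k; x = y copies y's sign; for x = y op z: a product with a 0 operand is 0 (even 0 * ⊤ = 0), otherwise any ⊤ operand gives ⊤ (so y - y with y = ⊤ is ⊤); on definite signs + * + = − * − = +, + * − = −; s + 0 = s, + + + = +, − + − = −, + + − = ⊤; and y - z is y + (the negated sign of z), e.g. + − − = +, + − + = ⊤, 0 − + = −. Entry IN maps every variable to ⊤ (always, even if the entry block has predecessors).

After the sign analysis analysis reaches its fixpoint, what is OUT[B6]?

Answer: {a: +, b: ⊤, c: ⊤, d: ⊤, e: ⊤, f: ⊤}

Working:
Fixpoint table:
  B0:  IN=(all ⊤)  OUT=(all ⊤)
  B1:  IN=(all ⊤)  OUT=(all ⊤)
  B2:  IN=(all ⊤)  OUT=(all ⊤)
  B3:  IN=(all ⊤)  OUT=(all ⊤)
  B4:  IN=(all ⊤)  OUT=(all ⊤)
  B5:  IN=(all ⊤)  OUT={a:+; rest ⊤}
  B6:  IN={a:+; rest ⊤}  OUT={a:+; rest ⊤}
  B7:  IN=(all ⊤)  OUT=(all ⊤)
  B8:  IN=(all ⊤)  OUT=(all ⊤)

Merge at B6: IN[B6] = OUT[B5] = {a: +, b: ⊤, c: ⊤, d: ⊤, e: ⊤, f: ⊤}
Applying B6's transfer function to that IN value gives OUT[B6] (row B6 above).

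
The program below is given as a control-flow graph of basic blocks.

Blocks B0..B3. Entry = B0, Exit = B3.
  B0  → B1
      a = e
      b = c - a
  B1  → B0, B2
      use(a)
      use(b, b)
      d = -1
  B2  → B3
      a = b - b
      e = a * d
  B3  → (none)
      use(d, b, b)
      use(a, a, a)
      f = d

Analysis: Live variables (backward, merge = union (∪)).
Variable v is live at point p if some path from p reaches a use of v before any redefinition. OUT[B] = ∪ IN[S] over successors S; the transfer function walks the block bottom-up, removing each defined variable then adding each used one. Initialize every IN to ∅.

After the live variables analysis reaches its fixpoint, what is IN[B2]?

Answer: {b, d}

Derivation:
Converged values:
  B0:  IN={c, e}  OUT={a, b, c, e}
  B1:  IN={a, b, c, e}  OUT={b, c, d, e}
  B2:  IN={b, d}  OUT={a, b, d}
  B3:  IN={a, b, d}  OUT={}

Merge at B2: OUT[B2] = IN[B3] = {a, b, d}
Applying B2's transfer function to that OUT value gives IN[B2] (row B2 above).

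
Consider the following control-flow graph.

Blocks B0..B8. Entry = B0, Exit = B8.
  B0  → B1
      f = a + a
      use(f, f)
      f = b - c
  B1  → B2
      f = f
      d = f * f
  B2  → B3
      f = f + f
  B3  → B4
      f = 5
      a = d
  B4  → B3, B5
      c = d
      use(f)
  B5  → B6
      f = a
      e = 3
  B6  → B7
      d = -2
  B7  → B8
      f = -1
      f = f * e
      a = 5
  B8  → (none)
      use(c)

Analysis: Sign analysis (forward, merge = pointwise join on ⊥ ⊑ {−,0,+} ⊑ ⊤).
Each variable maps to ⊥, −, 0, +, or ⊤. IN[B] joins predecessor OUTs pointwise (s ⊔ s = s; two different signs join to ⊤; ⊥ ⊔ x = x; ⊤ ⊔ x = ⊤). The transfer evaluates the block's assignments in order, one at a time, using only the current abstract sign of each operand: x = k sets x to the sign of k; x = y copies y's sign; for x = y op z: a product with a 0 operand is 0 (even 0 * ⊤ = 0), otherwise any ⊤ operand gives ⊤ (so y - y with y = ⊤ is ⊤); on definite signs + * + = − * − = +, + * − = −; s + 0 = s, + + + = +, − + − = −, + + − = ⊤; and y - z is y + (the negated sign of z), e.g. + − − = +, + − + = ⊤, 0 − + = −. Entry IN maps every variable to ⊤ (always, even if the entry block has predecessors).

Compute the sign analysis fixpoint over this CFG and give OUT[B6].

Fixpoint table:
  B0: | IN=(all ⊤) | OUT=(all ⊤)
  B1: | IN=(all ⊤) | OUT=(all ⊤)
  B2: | IN=(all ⊤) | OUT=(all ⊤)
  B3: | IN=(all ⊤) | OUT={f:+; rest ⊤}
  B4: | IN={f:+; rest ⊤} | OUT={f:+; rest ⊤}
  B5: | IN={f:+; rest ⊤} | OUT={e:+; rest ⊤}
  B6: | IN={e:+; rest ⊤} | OUT={d:-, e:+; rest ⊤}
  B7: | IN={d:-, e:+; rest ⊤} | OUT={a:+, d:-, e:+, f:-; rest ⊤}
  B8: | IN={a:+, d:-, e:+, f:-; rest ⊤} | OUT={a:+, d:-, e:+, f:-; rest ⊤}

Merge at B6: IN[B6] = OUT[B5] = {a: ⊤, b: ⊤, c: ⊤, d: ⊤, e: +, f: ⊤}
Applying B6's transfer function to that IN value gives OUT[B6] (row B6 above).

Answer: {a: ⊤, b: ⊤, c: ⊤, d: -, e: +, f: ⊤}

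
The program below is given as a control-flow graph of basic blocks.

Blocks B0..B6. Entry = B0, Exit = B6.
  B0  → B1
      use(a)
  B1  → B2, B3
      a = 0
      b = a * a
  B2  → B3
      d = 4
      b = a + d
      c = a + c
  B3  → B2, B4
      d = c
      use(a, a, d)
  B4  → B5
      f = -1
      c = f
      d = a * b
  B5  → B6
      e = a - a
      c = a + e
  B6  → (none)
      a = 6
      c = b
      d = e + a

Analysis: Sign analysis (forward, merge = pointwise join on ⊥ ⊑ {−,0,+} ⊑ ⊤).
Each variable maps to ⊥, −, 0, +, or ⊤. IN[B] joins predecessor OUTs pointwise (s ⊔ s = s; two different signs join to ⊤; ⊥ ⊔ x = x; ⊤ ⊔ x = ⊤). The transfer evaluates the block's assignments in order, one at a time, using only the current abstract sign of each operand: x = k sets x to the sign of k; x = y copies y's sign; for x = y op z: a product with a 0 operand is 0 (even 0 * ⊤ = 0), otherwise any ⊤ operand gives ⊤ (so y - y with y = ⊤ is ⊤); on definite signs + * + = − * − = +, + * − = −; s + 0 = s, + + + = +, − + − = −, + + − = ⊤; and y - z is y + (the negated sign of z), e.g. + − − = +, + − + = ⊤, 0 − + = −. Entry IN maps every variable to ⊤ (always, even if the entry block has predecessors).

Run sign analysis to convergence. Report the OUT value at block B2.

Per-block solution:
  B0:   IN=(all ⊤)   OUT=(all ⊤)
  B1:   IN=(all ⊤)   OUT={a:0, b:0; rest ⊤}
  B2:   IN={a:0; rest ⊤}   OUT={a:0, b:+, d:+; rest ⊤}
  B3:   IN={a:0; rest ⊤}   OUT={a:0; rest ⊤}
  B4:   IN={a:0; rest ⊤}   OUT={a:0, c:-, d:0, f:-; rest ⊤}
  B5:   IN={a:0, c:-, d:0, f:-; rest ⊤}   OUT={a:0, c:0, d:0, e:0, f:-; rest ⊤}
  B6:   IN={a:0, c:0, d:0, e:0, f:-; rest ⊤}   OUT={a:+, d:+, e:0, f:-; rest ⊤}

Merge at B2: IN[B2] = OUT[B1] ⊔ OUT[B3] = {a: 0, b: ⊤, c: ⊤, d: ⊤, e: ⊤, f: ⊤}
Applying B2's transfer function to that IN value gives OUT[B2] (row B2 above).

Answer: {a: 0, b: +, c: ⊤, d: +, e: ⊤, f: ⊤}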